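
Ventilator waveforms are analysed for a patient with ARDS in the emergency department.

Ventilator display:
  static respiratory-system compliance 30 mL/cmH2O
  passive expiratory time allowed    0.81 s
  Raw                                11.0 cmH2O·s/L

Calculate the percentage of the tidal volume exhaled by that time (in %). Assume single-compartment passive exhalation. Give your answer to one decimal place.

τ = R × C = 11.0 × 30 mL/cmH2O = 11.0 × 0.030 L/cmH2O = 0.33 s.
Passive exhalation: V(t)/V₀ = e^(−t/τ) = e^(−0.81/0.33) = 0.0859.
Fraction exhaled = 1 − 0.0859 = 0.9141 → 91.41%.

91.4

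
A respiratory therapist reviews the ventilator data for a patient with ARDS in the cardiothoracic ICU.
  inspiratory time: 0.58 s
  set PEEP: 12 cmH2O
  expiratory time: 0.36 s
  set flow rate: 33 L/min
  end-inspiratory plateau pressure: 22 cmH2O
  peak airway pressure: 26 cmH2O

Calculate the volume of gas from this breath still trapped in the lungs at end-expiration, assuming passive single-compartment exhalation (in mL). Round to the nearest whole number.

68

Flow: 33 L/min ÷ 60 = 0.55 L/s.
Vt = flow × Ti = 0.55 L/s × 0.58 s × 1000 mL/L = 319.0 mL.
R = (PIP − Pplat)/V̇ = (26 − 22) / 0.55 = 4.0/0.55 = 7.273 cmH2O·s/L.
C = Vt/(Pplat − PEEP) = 319.0 / (22 − 12) = 319.0/10.0 = 31.9 mL/cmH2O.
τ = R × C = 7.273 × 0.0319 L/cmH2O = 0.232 s.
Fraction remaining = e^(−Te/τ) = e^(−0.36/0.232) = 0.2119.
Trapped volume = 319.0 × 0.2119 = 67.596 mL.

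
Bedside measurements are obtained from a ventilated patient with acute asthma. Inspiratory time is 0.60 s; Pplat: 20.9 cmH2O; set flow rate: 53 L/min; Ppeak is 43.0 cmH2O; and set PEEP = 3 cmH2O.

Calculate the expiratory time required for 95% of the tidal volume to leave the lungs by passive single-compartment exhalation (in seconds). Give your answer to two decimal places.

Flow: 53 L/min ÷ 60 = 0.8833 L/s.
Vt = flow × Ti = 0.8833 L/s × 0.60 s × 1000 mL/L = 529.98 mL.
R = (PIP − Pplat)/V̇ = (43.0 − 20.9) / 0.8833 = 22.1/0.8833 = 25.02 cmH2O·s/L.
C = Vt/(Pplat − PEEP) = 529.98 / (20.9 − 3) = 529.98/17.9 = 29.608 mL/cmH2O.
τ = R × C = 25.02 × 0.02961 L/cmH2O = 0.7408 s.
t = −τ·ln(1 − 0.95) = −0.7408·ln(0.05) = 2.219 s.

2.22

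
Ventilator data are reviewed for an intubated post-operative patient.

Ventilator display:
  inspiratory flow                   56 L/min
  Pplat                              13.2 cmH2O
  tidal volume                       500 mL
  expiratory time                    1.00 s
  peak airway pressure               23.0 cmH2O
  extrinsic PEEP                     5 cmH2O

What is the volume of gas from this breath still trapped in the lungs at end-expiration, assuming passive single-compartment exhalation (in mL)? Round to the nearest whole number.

Flow: 56 L/min ÷ 60 = 0.9333 L/s.
R = (PIP − Pplat)/V̇ = (23.0 − 13.2) / 0.9333 = 9.8/0.9333 = 10.5 cmH2O·s/L.
C = Vt/(Pplat − PEEP) = 500.0 / (13.2 − 5) = 500.0/8.2 = 60.976 mL/cmH2O.
τ = R × C = 10.5 × 0.06098 L/cmH2O = 0.6403 s.
Fraction remaining = e^(−Te/τ) = e^(−1.00/0.6403) = 0.2098.
Trapped volume = 500.0 × 0.2098 = 104.9 mL.

105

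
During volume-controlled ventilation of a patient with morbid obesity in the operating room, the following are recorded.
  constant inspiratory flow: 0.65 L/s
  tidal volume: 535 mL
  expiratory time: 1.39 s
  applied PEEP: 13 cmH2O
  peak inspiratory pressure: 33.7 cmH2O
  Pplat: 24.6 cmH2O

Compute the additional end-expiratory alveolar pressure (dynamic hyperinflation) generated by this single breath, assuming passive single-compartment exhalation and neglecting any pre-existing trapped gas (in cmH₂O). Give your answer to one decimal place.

1.3

R = (PIP − Pplat)/V̇ = (33.7 − 24.6) / 0.65 = 9.1/0.65 = 14.0 cmH2O·s/L.
C = Vt/(Pplat − PEEP) = 535.0 / (24.6 − 13) = 535.0/11.6 = 46.121 mL/cmH2O.
τ = R × C = 14.0 × 0.04612 L/cmH2O = 0.6457 s.
Fraction remaining = e^(−Te/τ) = e^(−1.39/0.6457) = 0.1162; trapped volume = 535.0 × 0.1162 = 62.167 mL.
Additional alveolar pressure from trapping ≈ V_trapped / C = 62.167 / 46.121 = 1.348 cmH2O.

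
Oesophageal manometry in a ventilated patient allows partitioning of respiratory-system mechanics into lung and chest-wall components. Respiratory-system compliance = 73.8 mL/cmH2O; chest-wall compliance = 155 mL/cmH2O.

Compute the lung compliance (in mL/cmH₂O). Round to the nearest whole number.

141

1/CL = 1/Crs − 1/Ccw.
1/CL = 1/73.8 − 1/155 = 0.007099.
CL = 140.86 mL/cmH2O.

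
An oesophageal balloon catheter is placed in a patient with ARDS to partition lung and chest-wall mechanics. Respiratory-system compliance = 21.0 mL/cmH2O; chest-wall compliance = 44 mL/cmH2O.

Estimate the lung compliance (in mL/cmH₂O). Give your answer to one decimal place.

1/CL = 1/Crs − 1/Ccw.
1/CL = 1/21.0 − 1/44 = 0.02489.
CL = 40.177 mL/cmH2O.

40.2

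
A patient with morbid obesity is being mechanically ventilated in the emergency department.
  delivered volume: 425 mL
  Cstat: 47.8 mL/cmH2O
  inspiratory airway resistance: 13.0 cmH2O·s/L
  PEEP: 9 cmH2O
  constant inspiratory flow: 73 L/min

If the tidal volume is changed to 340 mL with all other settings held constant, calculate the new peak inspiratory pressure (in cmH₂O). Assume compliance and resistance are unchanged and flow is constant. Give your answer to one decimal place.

31.9

Flow: 73 L/min ÷ 60 = 1.2167 L/s.
PIP = Vt/C + R·V̇ + PEEP (constant-flow equation of motion).
Only the elastic term changes: ΔPIP = ΔVt / C = (340 − 425) / 47.8 = -1.778 cmH2O.
Original PIP = 425/47.8 + 13.0×1.2167 + 9 = 33.708 cmH2O; new PIP = 33.708 + (-1.778) = 31.93 cmH2O.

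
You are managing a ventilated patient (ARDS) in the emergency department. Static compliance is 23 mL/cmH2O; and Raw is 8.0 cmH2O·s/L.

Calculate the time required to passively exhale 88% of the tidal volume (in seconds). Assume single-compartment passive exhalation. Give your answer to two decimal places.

0.39

τ = R × C = 8.0 × 23 mL/cmH2O = 8.0 × 0.023 L/cmH2O = 0.184 s.
Exhaled fraction f = 1 − e^(−t/τ) → t = −τ·ln(1 − f) = −0.184·ln(0.12) = 0.3901 s.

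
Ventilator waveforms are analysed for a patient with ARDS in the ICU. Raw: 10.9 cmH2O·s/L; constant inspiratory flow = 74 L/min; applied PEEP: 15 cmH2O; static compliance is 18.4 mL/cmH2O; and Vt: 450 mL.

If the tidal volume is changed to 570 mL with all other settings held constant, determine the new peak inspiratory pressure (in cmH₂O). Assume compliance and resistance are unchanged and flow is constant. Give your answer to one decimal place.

59.4

Flow: 74 L/min ÷ 60 = 1.2333 L/s.
PIP = Vt/C + R·V̇ + PEEP (constant-flow equation of motion).
Only the elastic term changes: ΔPIP = ΔVt / C = (570 − 450) / 18.4 = 6.522 cmH2O.
Original PIP = 450/18.4 + 10.9×1.2333 + 15 = 52.899 cmH2O; new PIP = 52.899 + (6.522) = 59.421 cmH2O.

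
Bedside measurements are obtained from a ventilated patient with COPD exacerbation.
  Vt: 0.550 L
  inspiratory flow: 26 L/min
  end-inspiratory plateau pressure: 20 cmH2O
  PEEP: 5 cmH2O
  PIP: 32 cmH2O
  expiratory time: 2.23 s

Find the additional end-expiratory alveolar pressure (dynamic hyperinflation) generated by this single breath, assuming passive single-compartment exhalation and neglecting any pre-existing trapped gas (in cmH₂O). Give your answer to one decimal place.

Flow: 26 L/min ÷ 60 = 0.4333 L/s.
R = (PIP − Pplat)/V̇ = (32 − 20) / 0.4333 = 12.0/0.4333 = 27.694 cmH2O·s/L.
C = Vt/(Pplat − PEEP) = 550.0 / (20 − 5) = 550.0/15.0 = 36.667 mL/cmH2O.
τ = R × C = 27.694 × 0.03667 L/cmH2O = 1.016 s.
Fraction remaining = e^(−Te/τ) = e^(−2.23/1.016) = 0.1114; trapped volume = 550.0 × 0.1114 = 61.27 mL.
Additional alveolar pressure from trapping ≈ V_trapped / C = 61.27 / 36.667 = 1.671 cmH2O.

1.7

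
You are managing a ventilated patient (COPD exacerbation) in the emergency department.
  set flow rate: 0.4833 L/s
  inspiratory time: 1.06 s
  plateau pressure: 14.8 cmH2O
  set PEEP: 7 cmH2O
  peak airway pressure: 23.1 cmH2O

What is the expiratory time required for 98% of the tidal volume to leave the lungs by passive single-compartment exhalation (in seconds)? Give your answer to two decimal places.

Vt = flow × Ti = 0.4833 L/s × 1.06 s × 1000 mL/L = 512.3 mL.
R = (PIP − Pplat)/V̇ = (23.1 − 14.8) / 0.4833 = 8.3/0.4833 = 17.174 cmH2O·s/L.
C = Vt/(Pplat − PEEP) = 512.3 / (14.8 − 7) = 512.3/7.8 = 65.679 mL/cmH2O.
τ = R × C = 17.174 × 0.06568 L/cmH2O = 1.128 s.
t = −τ·ln(1 − 0.98) = −1.128·ln(0.02) = 4.413 s.

4.41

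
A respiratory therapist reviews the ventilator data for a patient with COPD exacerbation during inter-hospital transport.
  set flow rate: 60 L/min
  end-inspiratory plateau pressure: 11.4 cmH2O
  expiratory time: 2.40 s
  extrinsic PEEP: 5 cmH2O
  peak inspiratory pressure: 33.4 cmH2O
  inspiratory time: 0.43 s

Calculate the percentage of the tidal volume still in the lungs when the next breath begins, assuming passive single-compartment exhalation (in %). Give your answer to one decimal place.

Flow: 60 L/min ÷ 60 = 1 L/s.
Vt = flow × Ti = 1 L/s × 0.43 s × 1000 mL/L = 430.0 mL.
R = (PIP − Pplat)/V̇ = (33.4 − 11.4) / 1 = 22.0/1 = 22.0 cmH2O·s/L.
C = Vt/(Pplat − PEEP) = 430.0 / (11.4 − 5) = 430.0/6.4 = 67.188 mL/cmH2O.
τ = R × C = 22.0 × 0.06719 L/cmH2O = 1.478 s.
Fraction remaining at end-expiration = e^(−Te/τ) = e^(−2.40/1.478) = 0.1971 → 19.71%.

19.7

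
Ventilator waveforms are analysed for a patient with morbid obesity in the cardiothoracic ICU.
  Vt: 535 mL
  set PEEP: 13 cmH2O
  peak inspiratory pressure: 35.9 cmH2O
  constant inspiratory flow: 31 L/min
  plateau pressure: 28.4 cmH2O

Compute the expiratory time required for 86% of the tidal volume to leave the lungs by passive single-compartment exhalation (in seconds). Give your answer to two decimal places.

Flow: 31 L/min ÷ 60 = 0.5167 L/s.
R = (PIP − Pplat)/V̇ = (35.9 − 28.4) / 0.5167 = 7.5/0.5167 = 14.515 cmH2O·s/L.
C = Vt/(Pplat − PEEP) = 535.0 / (28.4 − 13) = 535.0/15.4 = 34.74 mL/cmH2O.
τ = R × C = 14.515 × 0.03474 L/cmH2O = 0.5043 s.
t = −τ·ln(1 − 0.86) = −0.5043·ln(0.14) = 0.9915 s.

0.99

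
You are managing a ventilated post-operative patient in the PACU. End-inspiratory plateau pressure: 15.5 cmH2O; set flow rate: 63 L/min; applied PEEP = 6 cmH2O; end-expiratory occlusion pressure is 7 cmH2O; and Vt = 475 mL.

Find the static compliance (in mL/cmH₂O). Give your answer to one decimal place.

55.9

End-expiratory occlusion gives total PEEP = 7 cmH2O (intrinsic PEEP = 7 − 6 = 1). Use total PEEP for the elastic gradient.
Cstat = Vt / (Pplat − PEEPtotal) = 475 / (15.5 − 7) = 475 / 8.5 = 55.882 mL/cmH2O.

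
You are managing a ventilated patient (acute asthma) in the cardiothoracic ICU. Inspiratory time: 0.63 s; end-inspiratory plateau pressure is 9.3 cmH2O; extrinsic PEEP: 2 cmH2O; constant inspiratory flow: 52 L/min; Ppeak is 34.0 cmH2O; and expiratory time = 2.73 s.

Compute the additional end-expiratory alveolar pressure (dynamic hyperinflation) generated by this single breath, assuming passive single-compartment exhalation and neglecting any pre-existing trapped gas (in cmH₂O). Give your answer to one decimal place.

Flow: 52 L/min ÷ 60 = 0.8667 L/s.
Vt = flow × Ti = 0.8667 L/s × 0.63 s × 1000 mL/L = 546.02 mL.
R = (PIP − Pplat)/V̇ = (34.0 − 9.3) / 0.8667 = 24.7/0.8667 = 28.499 cmH2O·s/L.
C = Vt/(Pplat − PEEP) = 546.02 / (9.3 − 2) = 546.02/7.3 = 74.797 mL/cmH2O.
τ = R × C = 28.499 × 0.0748 L/cmH2O = 2.132 s.
Fraction remaining = e^(−Te/τ) = e^(−2.73/2.132) = 0.2779; trapped volume = 546.02 × 0.2779 = 151.74 mL.
Additional alveolar pressure from trapping ≈ V_trapped / C = 151.74 / 74.797 = 2.029 cmH2O.

2.0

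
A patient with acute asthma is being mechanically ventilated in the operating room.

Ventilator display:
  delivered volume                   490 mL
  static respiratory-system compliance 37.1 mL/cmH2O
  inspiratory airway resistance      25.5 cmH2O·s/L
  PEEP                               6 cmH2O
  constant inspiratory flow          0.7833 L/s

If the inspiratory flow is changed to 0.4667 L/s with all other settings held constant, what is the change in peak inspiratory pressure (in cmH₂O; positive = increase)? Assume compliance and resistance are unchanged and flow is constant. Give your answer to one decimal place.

-8.1

PIP = Vt/C + R·V̇ + PEEP (constant-flow equation of motion).
Only the resistive term changes: ΔPIP = R × ΔV̇ = 25.5 × (0.4667 − 0.7833) = 25.5 × -0.3166 = -8.073 cmH2O.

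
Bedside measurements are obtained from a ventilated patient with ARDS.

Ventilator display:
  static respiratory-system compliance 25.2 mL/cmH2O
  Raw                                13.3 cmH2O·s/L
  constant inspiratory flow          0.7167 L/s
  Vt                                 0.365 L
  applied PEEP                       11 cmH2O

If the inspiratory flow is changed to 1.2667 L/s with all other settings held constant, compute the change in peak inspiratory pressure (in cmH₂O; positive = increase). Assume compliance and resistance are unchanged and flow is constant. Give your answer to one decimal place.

PIP = Vt/C + R·V̇ + PEEP (constant-flow equation of motion).
Only the resistive term changes: ΔPIP = R × ΔV̇ = 13.3 × (1.2667 − 0.7167) = 13.3 × 0.55 = 7.315 cmH2O.

7.3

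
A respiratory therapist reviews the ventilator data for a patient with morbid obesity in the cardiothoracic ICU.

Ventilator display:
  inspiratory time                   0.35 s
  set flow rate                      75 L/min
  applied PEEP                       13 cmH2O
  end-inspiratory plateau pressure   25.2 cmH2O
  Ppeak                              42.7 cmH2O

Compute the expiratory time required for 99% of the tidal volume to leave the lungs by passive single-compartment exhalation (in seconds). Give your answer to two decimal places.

Flow: 75 L/min ÷ 60 = 1.25 L/s.
Vt = flow × Ti = 1.25 L/s × 0.35 s × 1000 mL/L = 437.5 mL.
R = (PIP − Pplat)/V̇ = (42.7 − 25.2) / 1.25 = 17.5/1.25 = 14.0 cmH2O·s/L.
C = Vt/(Pplat − PEEP) = 437.5 / (25.2 − 13) = 437.5/12.2 = 35.861 mL/cmH2O.
τ = R × C = 14.0 × 0.03586 L/cmH2O = 0.502 s.
t = −τ·ln(1 − 0.99) = −0.502·ln(0.01) = 2.312 s.

2.31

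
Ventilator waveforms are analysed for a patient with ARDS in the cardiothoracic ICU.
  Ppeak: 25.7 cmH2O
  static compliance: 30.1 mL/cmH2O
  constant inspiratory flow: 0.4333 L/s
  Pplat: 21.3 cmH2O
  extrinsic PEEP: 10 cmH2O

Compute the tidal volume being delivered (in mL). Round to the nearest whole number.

340

Vt = Cstat × (Pplat − PEEP) = 30.1 × (21.3 − 10) = 30.1 × 11.3 = 340.13 mL.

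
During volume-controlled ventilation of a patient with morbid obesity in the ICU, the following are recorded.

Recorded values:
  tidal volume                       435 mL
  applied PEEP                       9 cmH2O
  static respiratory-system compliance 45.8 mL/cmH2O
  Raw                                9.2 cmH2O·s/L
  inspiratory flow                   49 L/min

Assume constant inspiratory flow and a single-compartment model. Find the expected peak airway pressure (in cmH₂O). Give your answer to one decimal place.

26.0

Flow: 49 L/min ÷ 60 = 0.8167 L/s.
Equation of motion (constant flow): PIP = Vt/C + R·V̇ + PEEP.
PIP = 435/45.8 + 9.2×0.8167 + 9 = 9.498 + 7.514 + 9 = 26.012 cmH2O.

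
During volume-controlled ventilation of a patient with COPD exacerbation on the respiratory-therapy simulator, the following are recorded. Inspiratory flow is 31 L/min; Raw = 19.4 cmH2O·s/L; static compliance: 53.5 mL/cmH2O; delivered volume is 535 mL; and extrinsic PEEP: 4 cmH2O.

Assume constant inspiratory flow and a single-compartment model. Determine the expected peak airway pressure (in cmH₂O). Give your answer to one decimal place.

Flow: 31 L/min ÷ 60 = 0.5167 L/s.
Equation of motion (constant flow): PIP = Vt/C + R·V̇ + PEEP.
PIP = 535/53.5 + 19.4×0.5167 + 4 = 10.0 + 10.024 + 4 = 24.024 cmH2O.

24.0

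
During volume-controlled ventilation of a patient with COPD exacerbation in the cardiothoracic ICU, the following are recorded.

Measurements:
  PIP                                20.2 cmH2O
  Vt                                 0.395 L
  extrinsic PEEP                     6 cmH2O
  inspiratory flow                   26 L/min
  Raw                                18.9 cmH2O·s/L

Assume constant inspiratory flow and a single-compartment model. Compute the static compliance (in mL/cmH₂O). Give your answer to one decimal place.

Flow: 26 L/min ÷ 60 = 0.4333 L/s.
Equation of motion (constant flow): PIP = Vt/C + R·V̇ + PEEP.
Vt/C = PIP − R·V̇ − PEEP = 20.2 − 18.9×0.4333 − 6 = 20.2 − 8.189 − 6 = 6.011 cmH2O.
C = Vt / 6.011 = 395 / 6.011 = 65.713 mL/cmH2O.

65.7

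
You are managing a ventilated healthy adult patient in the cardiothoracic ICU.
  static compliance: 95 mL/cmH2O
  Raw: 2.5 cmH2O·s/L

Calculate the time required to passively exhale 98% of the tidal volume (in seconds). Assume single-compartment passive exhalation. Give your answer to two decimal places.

τ = R × C = 2.5 × 95 mL/cmH2O = 2.5 × 0.095 L/cmH2O = 0.2375 s.
Exhaled fraction f = 1 − e^(−t/τ) → t = −τ·ln(1 − f) = −0.2375·ln(0.02) = 0.9291 s.

0.93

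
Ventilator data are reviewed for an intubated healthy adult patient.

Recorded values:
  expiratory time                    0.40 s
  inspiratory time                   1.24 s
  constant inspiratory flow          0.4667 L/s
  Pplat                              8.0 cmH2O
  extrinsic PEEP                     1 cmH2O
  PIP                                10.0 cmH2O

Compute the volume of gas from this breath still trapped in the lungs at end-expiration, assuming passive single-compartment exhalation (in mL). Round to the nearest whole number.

Vt = flow × Ti = 0.4667 L/s × 1.24 s × 1000 mL/L = 578.71 mL.
R = (PIP − Pplat)/V̇ = (10.0 − 8.0) / 0.4667 = 2.0/0.4667 = 4.285 cmH2O·s/L.
C = Vt/(Pplat − PEEP) = 578.71 / (8.0 − 1) = 578.71/7.0 = 82.673 mL/cmH2O.
τ = R × C = 4.285 × 0.08267 L/cmH2O = 0.3542 s.
Fraction remaining = e^(−Te/τ) = e^(−0.40/0.3542) = 0.3233.
Trapped volume = 578.71 × 0.3233 = 187.1 mL.

187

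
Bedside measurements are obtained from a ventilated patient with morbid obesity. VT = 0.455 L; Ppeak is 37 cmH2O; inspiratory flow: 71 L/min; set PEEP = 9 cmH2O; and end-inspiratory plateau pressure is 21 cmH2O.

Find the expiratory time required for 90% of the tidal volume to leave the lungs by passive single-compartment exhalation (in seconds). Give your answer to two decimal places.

1.18

Flow: 71 L/min ÷ 60 = 1.1833 L/s.
R = (PIP − Pplat)/V̇ = (37 − 21) / 1.1833 = 16.0/1.1833 = 13.522 cmH2O·s/L.
C = Vt/(Pplat − PEEP) = 455.0 / (21 − 9) = 455.0/12.0 = 37.917 mL/cmH2O.
τ = R × C = 13.522 × 0.03792 L/cmH2O = 0.5128 s.
t = −τ·ln(1 − 0.90) = −0.5128·ln(0.1) = 1.181 s.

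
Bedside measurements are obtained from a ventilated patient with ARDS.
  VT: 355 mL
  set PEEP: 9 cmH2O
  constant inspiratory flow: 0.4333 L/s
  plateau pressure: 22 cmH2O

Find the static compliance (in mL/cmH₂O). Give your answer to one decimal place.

Cstat = Vt / (Pplat − PEEP) = 355 / (22 − 9) = 355 / 13.0 = 27.308 mL/cmH2O.

27.3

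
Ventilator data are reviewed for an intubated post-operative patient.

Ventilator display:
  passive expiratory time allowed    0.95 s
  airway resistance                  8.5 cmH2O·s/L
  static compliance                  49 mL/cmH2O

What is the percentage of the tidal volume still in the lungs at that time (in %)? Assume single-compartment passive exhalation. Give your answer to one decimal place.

10.2

τ = R × C = 8.5 × 49 mL/cmH2O = 8.5 × 0.049 L/cmH2O = 0.4165 s.
Passive exhalation: V(t)/V₀ = e^(−t/τ) = e^(−0.95/0.4165) = 0.1022.
Fraction remaining = 0.1022 → 10.22%.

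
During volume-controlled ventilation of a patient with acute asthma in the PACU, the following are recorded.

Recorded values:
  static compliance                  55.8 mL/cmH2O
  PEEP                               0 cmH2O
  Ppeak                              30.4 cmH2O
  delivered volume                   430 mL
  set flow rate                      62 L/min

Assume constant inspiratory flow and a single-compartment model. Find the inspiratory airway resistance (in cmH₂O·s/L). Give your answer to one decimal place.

22.0

Flow: 62 L/min ÷ 60 = 1.0333 L/s.
Equation of motion (constant flow): PIP = Vt/C + R·V̇ + PEEP.
R·V̇ = PIP − Vt/C − PEEP = 30.4 − 430/55.8 − 0 = 30.4 − 7.706 − 0 = 22.694 cmH2O.
R = 22.694 / 1.0333 = 21.963 cmH2O·s/L.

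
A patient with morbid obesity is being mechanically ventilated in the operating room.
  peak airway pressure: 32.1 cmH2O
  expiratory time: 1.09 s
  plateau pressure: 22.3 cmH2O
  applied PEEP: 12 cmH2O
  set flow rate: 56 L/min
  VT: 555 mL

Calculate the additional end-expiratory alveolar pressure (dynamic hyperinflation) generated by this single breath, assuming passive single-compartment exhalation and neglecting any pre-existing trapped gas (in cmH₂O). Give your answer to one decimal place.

1.5

Flow: 56 L/min ÷ 60 = 0.9333 L/s.
R = (PIP − Pplat)/V̇ = (32.1 − 22.3) / 0.9333 = 9.8/0.9333 = 10.5 cmH2O·s/L.
C = Vt/(Pplat − PEEP) = 555.0 / (22.3 − 12) = 555.0/10.3 = 53.883 mL/cmH2O.
τ = R × C = 10.5 × 0.05388 L/cmH2O = 0.5657 s.
Fraction remaining = e^(−Te/τ) = e^(−1.09/0.5657) = 0.1456; trapped volume = 555.0 × 0.1456 = 80.808 mL.
Additional alveolar pressure from trapping ≈ V_trapped / C = 80.808 / 53.883 = 1.5 cmH2O.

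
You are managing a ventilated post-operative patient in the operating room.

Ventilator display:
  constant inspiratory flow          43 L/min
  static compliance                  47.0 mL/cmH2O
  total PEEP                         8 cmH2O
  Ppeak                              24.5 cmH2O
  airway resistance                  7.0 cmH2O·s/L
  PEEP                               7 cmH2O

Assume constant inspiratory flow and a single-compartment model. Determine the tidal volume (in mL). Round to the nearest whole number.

540

Flow: 43 L/min ÷ 60 = 0.7167 L/s.
Total PEEP = 8 cmH2O (set 7 + intrinsic 1); this is the baseline alveolar pressure.
Equation of motion (constant flow): PIP = Vt/C + R·V̇ + PEEP.
Vt/C = PIP − R·V̇ − PEEP = 24.5 − 5.017 − 8 = 11.483 cmH2O.
Vt = C × 11.483 = 47.0 × 11.483 = 539.7 mL.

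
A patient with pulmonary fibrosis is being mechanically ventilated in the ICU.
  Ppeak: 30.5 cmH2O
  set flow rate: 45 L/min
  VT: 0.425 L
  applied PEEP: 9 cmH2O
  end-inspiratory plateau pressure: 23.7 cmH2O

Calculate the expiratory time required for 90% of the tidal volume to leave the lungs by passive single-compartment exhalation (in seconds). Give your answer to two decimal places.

Flow: 45 L/min ÷ 60 = 0.75 L/s.
R = (PIP − Pplat)/V̇ = (30.5 − 23.7) / 0.75 = 6.8/0.75 = 9.067 cmH2O·s/L.
C = Vt/(Pplat − PEEP) = 425.0 / (23.7 − 9) = 425.0/14.7 = 28.912 mL/cmH2O.
τ = R × C = 9.067 × 0.02891 L/cmH2O = 0.2621 s.
t = −τ·ln(1 − 0.90) = −0.2621·ln(0.1) = 0.6035 s.

0.60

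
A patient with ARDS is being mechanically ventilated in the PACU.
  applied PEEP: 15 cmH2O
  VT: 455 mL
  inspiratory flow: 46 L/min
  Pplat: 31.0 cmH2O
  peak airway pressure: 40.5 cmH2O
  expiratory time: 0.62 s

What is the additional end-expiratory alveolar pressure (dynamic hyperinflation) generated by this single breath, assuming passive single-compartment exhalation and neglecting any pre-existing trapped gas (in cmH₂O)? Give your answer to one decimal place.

Flow: 46 L/min ÷ 60 = 0.7667 L/s.
R = (PIP − Pplat)/V̇ = (40.5 − 31.0) / 0.7667 = 9.5/0.7667 = 12.391 cmH2O·s/L.
C = Vt/(Pplat − PEEP) = 455.0 / (31.0 − 15) = 455.0/16.0 = 28.438 mL/cmH2O.
τ = R × C = 12.391 × 0.02844 L/cmH2O = 0.3524 s.
Fraction remaining = e^(−Te/τ) = e^(−0.62/0.3524) = 0.1722; trapped volume = 455.0 × 0.1722 = 78.351 mL.
Additional alveolar pressure from trapping ≈ V_trapped / C = 78.351 / 28.438 = 2.755 cmH2O.

2.8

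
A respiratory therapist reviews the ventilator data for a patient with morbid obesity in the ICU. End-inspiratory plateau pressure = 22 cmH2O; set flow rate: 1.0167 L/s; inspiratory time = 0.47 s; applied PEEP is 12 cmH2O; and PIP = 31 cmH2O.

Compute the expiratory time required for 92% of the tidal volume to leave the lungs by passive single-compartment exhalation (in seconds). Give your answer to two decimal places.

Vt = flow × Ti = 1.0167 L/s × 0.47 s × 1000 mL/L = 477.85 mL.
R = (PIP − Pplat)/V̇ = (31 − 22) / 1.0167 = 9.0/1.0167 = 8.852 cmH2O·s/L.
C = Vt/(Pplat − PEEP) = 477.85 / (22 − 12) = 477.85/10.0 = 47.785 mL/cmH2O.
τ = R × C = 8.852 × 0.04779 L/cmH2O = 0.423 s.
t = −τ·ln(1 − 0.92) = −0.423·ln(0.08) = 1.068 s.

1.07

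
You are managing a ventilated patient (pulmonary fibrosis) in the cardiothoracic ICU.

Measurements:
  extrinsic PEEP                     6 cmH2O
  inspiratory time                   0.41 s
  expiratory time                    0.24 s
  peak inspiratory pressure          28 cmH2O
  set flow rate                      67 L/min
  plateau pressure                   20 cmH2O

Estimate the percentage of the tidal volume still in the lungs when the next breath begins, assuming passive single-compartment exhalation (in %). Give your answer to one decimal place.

35.9

Flow: 67 L/min ÷ 60 = 1.1167 L/s.
Vt = flow × Ti = 1.1167 L/s × 0.41 s × 1000 mL/L = 457.85 mL.
R = (PIP − Pplat)/V̇ = (28 − 20) / 1.1167 = 8.0/1.1167 = 7.164 cmH2O·s/L.
C = Vt/(Pplat − PEEP) = 457.85 / (20 − 6) = 457.85/14.0 = 32.704 mL/cmH2O.
τ = R × C = 7.164 × 0.0327 L/cmH2O = 0.2343 s.
Fraction remaining at end-expiration = e^(−Te/τ) = e^(−0.24/0.2343) = 0.359 → 35.9%.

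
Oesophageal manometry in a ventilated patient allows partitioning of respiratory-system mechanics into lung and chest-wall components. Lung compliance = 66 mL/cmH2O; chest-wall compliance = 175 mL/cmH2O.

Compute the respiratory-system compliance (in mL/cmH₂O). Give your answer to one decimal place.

47.9

Lung and chest wall are elastances in series: 1/Crs = 1/CL + 1/Ccw.
1/Crs = 1/66 + 1/175 = 0.02087.
Crs = 47.916 mL/cmH2O.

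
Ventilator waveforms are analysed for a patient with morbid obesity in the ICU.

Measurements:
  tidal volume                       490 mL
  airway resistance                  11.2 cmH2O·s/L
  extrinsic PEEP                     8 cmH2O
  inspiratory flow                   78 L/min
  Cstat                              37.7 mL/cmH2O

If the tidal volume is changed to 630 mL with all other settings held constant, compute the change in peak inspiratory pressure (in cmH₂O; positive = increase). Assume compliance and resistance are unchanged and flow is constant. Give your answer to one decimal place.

PIP = Vt/C + R·V̇ + PEEP (constant-flow equation of motion).
Only the elastic term changes: ΔPIP = ΔVt / C = (630 − 490) / 37.7 = 3.714 cmH2O.

3.7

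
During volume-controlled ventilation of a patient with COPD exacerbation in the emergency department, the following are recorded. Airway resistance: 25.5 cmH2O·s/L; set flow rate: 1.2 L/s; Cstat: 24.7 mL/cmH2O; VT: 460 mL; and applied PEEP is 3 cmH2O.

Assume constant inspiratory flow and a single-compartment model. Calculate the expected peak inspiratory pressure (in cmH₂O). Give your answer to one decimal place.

Equation of motion (constant flow): PIP = Vt/C + R·V̇ + PEEP.
PIP = 460/24.7 + 25.5×1.2 + 3 = 18.623 + 30.6 + 3 = 52.223 cmH2O.

52.2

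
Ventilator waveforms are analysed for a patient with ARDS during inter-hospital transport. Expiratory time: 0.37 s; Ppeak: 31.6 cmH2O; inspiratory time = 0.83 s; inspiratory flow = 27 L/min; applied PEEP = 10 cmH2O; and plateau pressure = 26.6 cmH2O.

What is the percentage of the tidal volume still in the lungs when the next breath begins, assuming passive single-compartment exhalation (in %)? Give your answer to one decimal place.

Flow: 27 L/min ÷ 60 = 0.45 L/s.
Vt = flow × Ti = 0.45 L/s × 0.83 s × 1000 mL/L = 373.5 mL.
R = (PIP − Pplat)/V̇ = (31.6 − 26.6) / 0.45 = 5.0/0.45 = 11.111 cmH2O·s/L.
C = Vt/(Pplat − PEEP) = 373.5 / (26.6 − 10) = 373.5/16.6 = 22.5 mL/cmH2O.
τ = R × C = 11.111 × 0.0225 L/cmH2O = 0.25 s.
Fraction remaining at end-expiration = e^(−Te/τ) = e^(−0.37/0.25) = 0.2276 → 22.76%.

22.8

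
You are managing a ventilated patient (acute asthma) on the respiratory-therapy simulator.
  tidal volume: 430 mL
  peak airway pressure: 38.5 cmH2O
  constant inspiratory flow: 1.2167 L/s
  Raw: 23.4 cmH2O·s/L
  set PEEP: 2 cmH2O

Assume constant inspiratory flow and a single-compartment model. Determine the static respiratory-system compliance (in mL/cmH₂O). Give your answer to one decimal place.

Equation of motion (constant flow): PIP = Vt/C + R·V̇ + PEEP.
Vt/C = PIP − R·V̇ − PEEP = 38.5 − 23.4×1.2167 − 2 = 38.5 − 28.471 − 2 = 8.029 cmH2O.
C = Vt / 8.029 = 430 / 8.029 = 53.556 mL/cmH2O.

53.6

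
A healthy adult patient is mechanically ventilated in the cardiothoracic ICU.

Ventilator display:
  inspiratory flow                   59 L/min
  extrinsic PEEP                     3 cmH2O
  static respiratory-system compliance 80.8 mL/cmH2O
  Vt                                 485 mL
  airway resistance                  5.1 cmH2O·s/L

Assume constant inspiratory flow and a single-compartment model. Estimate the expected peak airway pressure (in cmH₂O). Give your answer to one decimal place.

14.0

Flow: 59 L/min ÷ 60 = 0.9833 L/s.
Equation of motion (constant flow): PIP = Vt/C + R·V̇ + PEEP.
PIP = 485/80.8 + 5.1×0.9833 + 3 = 6.002 + 5.015 + 3 = 14.017 cmH2O.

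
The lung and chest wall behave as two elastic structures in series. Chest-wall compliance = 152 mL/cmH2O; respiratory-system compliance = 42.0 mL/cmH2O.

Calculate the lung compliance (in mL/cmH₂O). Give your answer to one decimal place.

58.0

1/CL = 1/Crs − 1/Ccw.
1/CL = 1/42.0 − 1/152 = 0.01723.
CL = 58.038 mL/cmH2O.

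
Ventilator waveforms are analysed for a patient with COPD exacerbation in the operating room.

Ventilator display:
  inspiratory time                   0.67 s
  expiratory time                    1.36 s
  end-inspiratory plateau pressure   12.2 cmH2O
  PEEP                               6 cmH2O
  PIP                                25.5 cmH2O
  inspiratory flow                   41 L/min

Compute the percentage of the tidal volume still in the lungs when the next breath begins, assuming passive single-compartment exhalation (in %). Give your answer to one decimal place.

38.8

Flow: 41 L/min ÷ 60 = 0.6833 L/s.
Vt = flow × Ti = 0.6833 L/s × 0.67 s × 1000 mL/L = 457.81 mL.
R = (PIP − Pplat)/V̇ = (25.5 − 12.2) / 0.6833 = 13.3/0.6833 = 19.464 cmH2O·s/L.
C = Vt/(Pplat − PEEP) = 457.81 / (12.2 − 6) = 457.81/6.2 = 73.84 mL/cmH2O.
τ = R × C = 19.464 × 0.07384 L/cmH2O = 1.437 s.
Fraction remaining at end-expiration = e^(−Te/τ) = e^(−1.36/1.437) = 0.3881 → 38.81%.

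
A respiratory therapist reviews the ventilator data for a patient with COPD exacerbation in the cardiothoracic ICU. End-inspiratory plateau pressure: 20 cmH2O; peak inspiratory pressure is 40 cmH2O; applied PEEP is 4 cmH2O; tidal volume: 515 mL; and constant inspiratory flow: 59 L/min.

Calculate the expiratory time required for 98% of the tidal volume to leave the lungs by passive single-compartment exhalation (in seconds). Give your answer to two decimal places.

Flow: 59 L/min ÷ 60 = 0.9833 L/s.
R = (PIP − Pplat)/V̇ = (40 − 20) / 0.9833 = 20.0/0.9833 = 20.34 cmH2O·s/L.
C = Vt/(Pplat − PEEP) = 515.0 / (20 − 4) = 515.0/16.0 = 32.188 mL/cmH2O.
τ = R × C = 20.34 × 0.03219 L/cmH2O = 0.6547 s.
t = −τ·ln(1 − 0.98) = −0.6547·ln(0.02) = 2.561 s.

2.56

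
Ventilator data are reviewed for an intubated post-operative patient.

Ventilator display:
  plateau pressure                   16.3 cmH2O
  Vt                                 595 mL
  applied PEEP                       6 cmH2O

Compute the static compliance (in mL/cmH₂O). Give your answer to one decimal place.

57.8

Cstat = Vt / (Pplat − PEEP) = 595 / (16.3 − 6) = 595 / 10.3 = 57.767 mL/cmH2O.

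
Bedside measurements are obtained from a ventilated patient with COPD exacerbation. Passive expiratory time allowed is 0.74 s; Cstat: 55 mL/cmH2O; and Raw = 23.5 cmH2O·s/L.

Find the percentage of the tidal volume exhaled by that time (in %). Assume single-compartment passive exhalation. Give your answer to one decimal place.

τ = R × C = 23.5 × 55 mL/cmH2O = 23.5 × 0.055 L/cmH2O = 1.293 s.
Passive exhalation: V(t)/V₀ = e^(−t/τ) = e^(−0.74/1.293) = 0.5642.
Fraction exhaled = 1 − 0.5642 = 0.4358 → 43.58%.

43.6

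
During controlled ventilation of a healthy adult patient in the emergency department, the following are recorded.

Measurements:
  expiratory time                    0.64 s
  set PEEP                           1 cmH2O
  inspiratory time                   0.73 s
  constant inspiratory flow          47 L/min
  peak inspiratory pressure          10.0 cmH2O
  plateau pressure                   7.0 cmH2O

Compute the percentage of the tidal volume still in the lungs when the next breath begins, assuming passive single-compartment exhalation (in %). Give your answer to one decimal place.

Flow: 47 L/min ÷ 60 = 0.7833 L/s.
Vt = flow × Ti = 0.7833 L/s × 0.73 s × 1000 mL/L = 571.81 mL.
R = (PIP − Pplat)/V̇ = (10.0 − 7.0) / 0.7833 = 3.0/0.7833 = 3.83 cmH2O·s/L.
C = Vt/(Pplat − PEEP) = 571.81 / (7.0 − 1) = 571.81/6.0 = 95.302 mL/cmH2O.
τ = R × C = 3.83 × 0.0953 L/cmH2O = 0.365 s.
Fraction remaining at end-expiration = e^(−Te/τ) = e^(−0.64/0.365) = 0.1732 → 17.32%.

17.3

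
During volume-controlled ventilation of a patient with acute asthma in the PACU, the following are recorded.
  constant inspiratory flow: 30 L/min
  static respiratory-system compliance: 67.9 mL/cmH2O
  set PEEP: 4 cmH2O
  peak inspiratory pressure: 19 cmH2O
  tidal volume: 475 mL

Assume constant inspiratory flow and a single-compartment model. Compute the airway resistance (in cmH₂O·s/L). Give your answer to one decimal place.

16.0

Flow: 30 L/min ÷ 60 = 0.5 L/s.
Equation of motion (constant flow): PIP = Vt/C + R·V̇ + PEEP.
R·V̇ = PIP − Vt/C − PEEP = 19 − 475/67.9 − 4 = 19 − 6.996 − 4 = 8.004 cmH2O.
R = 8.004 / 0.5 = 16.008 cmH2O·s/L.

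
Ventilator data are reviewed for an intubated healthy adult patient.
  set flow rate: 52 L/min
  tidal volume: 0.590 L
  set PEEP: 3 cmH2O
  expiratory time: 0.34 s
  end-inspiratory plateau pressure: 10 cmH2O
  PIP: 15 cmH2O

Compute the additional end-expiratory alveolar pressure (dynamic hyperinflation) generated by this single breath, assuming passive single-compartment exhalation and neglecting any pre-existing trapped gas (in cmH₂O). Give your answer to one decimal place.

3.5

Flow: 52 L/min ÷ 60 = 0.8667 L/s.
R = (PIP − Pplat)/V̇ = (15 − 10) / 0.8667 = 5.0/0.8667 = 5.769 cmH2O·s/L.
C = Vt/(Pplat − PEEP) = 590.0 / (10 − 3) = 590.0/7.0 = 84.286 mL/cmH2O.
τ = R × C = 5.769 × 0.08429 L/cmH2O = 0.4863 s.
Fraction remaining = e^(−Te/τ) = e^(−0.34/0.4863) = 0.497; trapped volume = 590.0 × 0.497 = 293.23 mL.
Additional alveolar pressure from trapping ≈ V_trapped / C = 293.23 / 84.286 = 3.479 cmH2O.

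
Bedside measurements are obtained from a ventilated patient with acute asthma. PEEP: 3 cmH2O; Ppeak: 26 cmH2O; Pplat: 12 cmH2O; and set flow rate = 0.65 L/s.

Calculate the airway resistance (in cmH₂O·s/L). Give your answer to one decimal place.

Raw = (PIP − Pplat) / flow = (26 − 12) / 0.65 = 14.0 / 0.65 = 21.538 cmH2O·s/L.

21.5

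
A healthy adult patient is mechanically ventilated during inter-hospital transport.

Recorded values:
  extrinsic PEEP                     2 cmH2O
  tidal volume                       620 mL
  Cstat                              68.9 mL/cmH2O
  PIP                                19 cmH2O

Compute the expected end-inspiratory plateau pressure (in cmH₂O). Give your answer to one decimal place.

11.0

Pplat = PEEP + Vt / Cstat = 2 + 620 / 68.9 = 2 + 8.999 = 10.999 cmH2O.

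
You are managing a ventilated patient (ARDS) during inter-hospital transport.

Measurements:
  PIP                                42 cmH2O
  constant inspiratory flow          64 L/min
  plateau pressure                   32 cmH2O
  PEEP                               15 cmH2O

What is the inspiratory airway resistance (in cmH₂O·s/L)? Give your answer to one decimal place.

9.4

Flow: 64 L/min ÷ 60 = 1.0667 L/s.
Raw = (PIP − Pplat) / flow = (42 − 32) / 1.0667 = 10.0 / 1.0667 = 9.375 cmH2O·s/L.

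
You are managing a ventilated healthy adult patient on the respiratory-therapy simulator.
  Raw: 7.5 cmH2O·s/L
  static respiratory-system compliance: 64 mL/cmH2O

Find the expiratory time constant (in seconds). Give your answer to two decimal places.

τ = R × C = 7.5 × 64 mL/cmH2O = 7.5 × 0.064 L/cmH2O = 0.48 s.

0.48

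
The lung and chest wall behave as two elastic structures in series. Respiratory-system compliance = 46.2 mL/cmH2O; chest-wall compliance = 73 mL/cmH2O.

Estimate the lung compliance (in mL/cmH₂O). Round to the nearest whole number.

1/CL = 1/Crs − 1/Ccw.
1/CL = 1/46.2 − 1/73 = 0.007946.
CL = 125.85 mL/cmH2O.

126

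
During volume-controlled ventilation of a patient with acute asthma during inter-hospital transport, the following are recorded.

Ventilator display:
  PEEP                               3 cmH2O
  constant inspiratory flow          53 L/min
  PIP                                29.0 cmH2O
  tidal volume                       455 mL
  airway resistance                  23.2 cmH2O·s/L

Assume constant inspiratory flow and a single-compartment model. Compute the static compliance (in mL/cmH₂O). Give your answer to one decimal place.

82.6

Flow: 53 L/min ÷ 60 = 0.8833 L/s.
Equation of motion (constant flow): PIP = Vt/C + R·V̇ + PEEP.
Vt/C = PIP − R·V̇ − PEEP = 29.0 − 23.2×0.8833 − 3 = 29.0 − 20.493 − 3 = 5.507 cmH2O.
C = Vt / 5.507 = 455 / 5.507 = 82.622 mL/cmH2O.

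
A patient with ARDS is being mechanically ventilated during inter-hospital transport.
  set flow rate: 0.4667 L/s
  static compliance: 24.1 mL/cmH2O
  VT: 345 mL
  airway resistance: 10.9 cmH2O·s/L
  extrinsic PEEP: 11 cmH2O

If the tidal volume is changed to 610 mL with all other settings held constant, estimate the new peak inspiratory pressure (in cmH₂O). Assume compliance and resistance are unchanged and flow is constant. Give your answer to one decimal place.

41.4

PIP = Vt/C + R·V̇ + PEEP (constant-flow equation of motion).
Only the elastic term changes: ΔPIP = ΔVt / C = (610 − 345) / 24.1 = 10.996 cmH2O.
Original PIP = 345/24.1 + 10.9×0.4667 + 11 = 30.402 cmH2O; new PIP = 30.402 + (10.996) = 41.398 cmH2O.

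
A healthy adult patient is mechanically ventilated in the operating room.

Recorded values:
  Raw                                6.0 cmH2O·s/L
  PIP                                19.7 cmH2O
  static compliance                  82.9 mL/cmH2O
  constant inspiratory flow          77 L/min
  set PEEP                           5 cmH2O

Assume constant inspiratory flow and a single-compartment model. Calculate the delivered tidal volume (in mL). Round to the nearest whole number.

580

Flow: 77 L/min ÷ 60 = 1.2833 L/s.
Equation of motion (constant flow): PIP = Vt/C + R·V̇ + PEEP.
Vt/C = PIP − R·V̇ − PEEP = 19.7 − 7.7 − 5 = 7.0 cmH2O.
Vt = C × 7.0 = 82.9 × 7.0 = 580.3 mL.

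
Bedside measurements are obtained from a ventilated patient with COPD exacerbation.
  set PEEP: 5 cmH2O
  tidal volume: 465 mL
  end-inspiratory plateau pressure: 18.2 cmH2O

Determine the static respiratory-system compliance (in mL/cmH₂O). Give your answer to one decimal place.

Cstat = Vt / (Pplat − PEEP) = 465 / (18.2 − 5) = 465 / 13.2 = 35.227 mL/cmH2O.

35.2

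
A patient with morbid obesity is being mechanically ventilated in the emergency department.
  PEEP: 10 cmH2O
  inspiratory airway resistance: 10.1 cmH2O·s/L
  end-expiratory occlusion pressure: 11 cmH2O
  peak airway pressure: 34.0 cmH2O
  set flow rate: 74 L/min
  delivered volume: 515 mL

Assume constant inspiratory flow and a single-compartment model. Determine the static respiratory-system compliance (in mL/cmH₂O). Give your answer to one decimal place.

48.8

Flow: 74 L/min ÷ 60 = 1.2333 L/s.
Total PEEP = 11 cmH2O (set 10 + intrinsic 1); this is the baseline alveolar pressure.
Equation of motion (constant flow): PIP = Vt/C + R·V̇ + PEEP.
Vt/C = PIP − R·V̇ − PEEP = 34.0 − 10.1×1.2333 − 11 = 34.0 − 12.456 − 11 = 10.544 cmH2O.
C = Vt / 10.544 = 515 / 10.544 = 48.843 mL/cmH2O.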